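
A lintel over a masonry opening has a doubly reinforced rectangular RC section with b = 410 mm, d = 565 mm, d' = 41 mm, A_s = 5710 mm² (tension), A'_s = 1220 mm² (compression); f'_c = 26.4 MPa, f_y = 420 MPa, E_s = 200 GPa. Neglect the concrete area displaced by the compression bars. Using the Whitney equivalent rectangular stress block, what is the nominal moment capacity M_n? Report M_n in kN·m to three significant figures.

M_n ≈ 1140 kN·m

Assume both tension and compression steel yield.
Net tension couple steel: A_s − A'_s = 4490 mm².
a = (A_s − A'_s) f_y / (0.85 f'_c b) = 1885800/(0.85 × 26.4 × 410) = 204.97 mm.
c = a/β₁ = 204.97/0.85 = 241.14 mm; ε'_s = 0.003(c − d')/c = 0.0025 ≥ f_y/E_s = 0.0021, so compression steel does yield.
M_n = (A_s − A'_s) f_y (d − a/2) + A'_s f_y (d − d') = [1885800 × (565 − 102.485) + 512400 × (565 − 41)] × 10⁻⁶ = 872.21 + 268.50 = 1140.71 kN·m.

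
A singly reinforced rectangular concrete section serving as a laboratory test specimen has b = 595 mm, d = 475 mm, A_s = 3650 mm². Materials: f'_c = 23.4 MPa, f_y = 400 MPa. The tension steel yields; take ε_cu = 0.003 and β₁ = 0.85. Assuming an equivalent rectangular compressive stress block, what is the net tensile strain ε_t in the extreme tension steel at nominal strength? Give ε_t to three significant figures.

ε_t ≈ 0.00682

a = A_s f_y/(0.85 f'_c b) = 123.37 mm.
β₁ = 0.85, so c = a/β₁ = 123.37/0.85 = 145.14 mm.
From the linear strain diagram with ε_cu = 0.003: ε_t = 0.003 (d − c)/c = 0.003 × (475 − 145.14)/145.14 = 0.00682.
Since ε_t ≥ 0.005, the section is tension-controlled.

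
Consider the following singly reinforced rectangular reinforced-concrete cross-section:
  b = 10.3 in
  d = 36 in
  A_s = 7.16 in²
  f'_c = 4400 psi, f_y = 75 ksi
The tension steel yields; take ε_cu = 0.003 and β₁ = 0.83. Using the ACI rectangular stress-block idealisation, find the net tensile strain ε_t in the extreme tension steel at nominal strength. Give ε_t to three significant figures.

a = A_s f_y/(0.85 f'_c b) = 13.940 in.
β₁ = 0.83, so c = a/β₁ = 13.940/0.83 = 16.795 in.
From the linear strain diagram with ε_cu = 0.003: ε_t = 0.003 (d − c)/c = 0.003 × (36 − 16.795)/16.795 = 0.00343.
ε_t < 0.004 — the section is over-reinforced for flexure under ACI limits.

ε_t ≈ 0.00343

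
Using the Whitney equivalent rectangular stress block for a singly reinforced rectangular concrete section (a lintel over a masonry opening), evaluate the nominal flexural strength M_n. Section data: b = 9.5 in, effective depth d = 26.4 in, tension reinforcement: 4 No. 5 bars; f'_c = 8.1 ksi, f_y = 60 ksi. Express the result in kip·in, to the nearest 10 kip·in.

M_n ≈ 1920 kip·in

A_s = 4 × 0.31 = 1.24 in².
T = A_s f_y = 1.24 × 60 = 74.4 kips.
a = T/(0.85 f'_c b) = 74.4/(0.85 × 8.1 × 9.5) = 1.137 in.
M_n = T(d − a/2) = 74.4 × (26.4 − 0.5685) = 1921.9 kip·in.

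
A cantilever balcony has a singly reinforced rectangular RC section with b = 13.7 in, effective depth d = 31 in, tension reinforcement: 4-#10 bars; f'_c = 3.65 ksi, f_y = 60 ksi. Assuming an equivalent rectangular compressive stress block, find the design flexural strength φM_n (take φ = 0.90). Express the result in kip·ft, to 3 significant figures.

A_s = 4 × 1.27 = 5.08 in².
T = A_s f_y = 5.08 × 60 = 304.8 kips.
a = T/(0.85 f'_c b) = 304.8/(0.85 × 3.65 × 13.7) = 7.171 in.
M_n = T(d − a/2) = 304.8 × (31 − 3.5855) = 8355.9 kip·in = 8355.9/12 = 696.33 kip·ft.
φM_n = 0.90 × 696.33 = 626.70 kip·ft.

φM_n ≈ 627 kip·ft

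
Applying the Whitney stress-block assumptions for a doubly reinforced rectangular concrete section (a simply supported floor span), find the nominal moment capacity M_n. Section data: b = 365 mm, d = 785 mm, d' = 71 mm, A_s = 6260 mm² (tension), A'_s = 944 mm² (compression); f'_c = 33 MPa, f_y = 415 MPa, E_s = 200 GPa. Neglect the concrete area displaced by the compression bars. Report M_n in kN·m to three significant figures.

M_n ≈ 1770 kN·m

Assume both tension and compression steel yield.
Net tension couple steel: A_s − A'_s = 5316 mm².
a = (A_s − A'_s) f_y / (0.85 f'_c b) = 2206140/(0.85 × 33 × 365) = 215.48 mm.
c = a/β₁ = 215.48/0.814 = 264.72 mm; ε'_s = 0.003(c − d')/c = 0.0022 ≥ f_y/E_s = 0.0021, so compression steel does yield.
M_n = (A_s − A'_s) f_y (d − a/2) + A'_s f_y (d − d') = [2206140 × (785 − 107.74) + 391760 × (785 − 71)] × 10⁻⁶ = 1494.13 + 279.72 = 1773.85 kN·m.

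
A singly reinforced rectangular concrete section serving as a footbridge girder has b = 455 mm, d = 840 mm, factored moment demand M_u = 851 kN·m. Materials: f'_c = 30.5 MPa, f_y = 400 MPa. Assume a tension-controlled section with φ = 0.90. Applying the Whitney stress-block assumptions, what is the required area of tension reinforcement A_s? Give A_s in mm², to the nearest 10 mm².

A_s ≈ 3000 mm²

M_n = M_u/φ = 851/0.90 = 945.556 kN·m.
With M_n = 0.85 f'_c a b (d − a/2), solve the quadratic for a:
a = d − √(d² − 2M_n/(0.85 f'_c b)) = 840 − √(840² − 2 × 945.556×10⁶/(0.85 × 30.5 × 455)) = 101.57 mm.
A_s = 0.85 f'_c a b / f_y = 0.85 × 30.5 × 101.57 × 455 / 400 = 2995.3 mm².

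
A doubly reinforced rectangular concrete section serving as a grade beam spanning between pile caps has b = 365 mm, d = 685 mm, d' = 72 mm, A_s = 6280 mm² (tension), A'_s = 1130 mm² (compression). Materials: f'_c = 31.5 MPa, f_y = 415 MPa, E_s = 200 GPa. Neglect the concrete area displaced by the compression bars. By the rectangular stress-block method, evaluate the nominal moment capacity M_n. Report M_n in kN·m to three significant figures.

Assume both tension and compression steel yield.
Net tension couple steel: A_s − A'_s = 5150 mm².
a = (A_s − A'_s) f_y / (0.85 f'_c b) = 2137250/(0.85 × 31.5 × 365) = 218.69 mm.
c = a/β₁ = 218.69/0.825 = 265.08 mm; ε'_s = 0.003(c − d')/c = 0.0022 ≥ f_y/E_s = 0.0021, so compression steel does yield.
M_n = (A_s − A'_s) f_y (d − a/2) + A'_s f_y (d − d') = [2137250 × (685 − 109.345) + 468950 × (685 − 72)] × 10⁻⁶ = 1230.32 + 287.47 = 1517.79 kN·m.

M_n ≈ 1520 kN·m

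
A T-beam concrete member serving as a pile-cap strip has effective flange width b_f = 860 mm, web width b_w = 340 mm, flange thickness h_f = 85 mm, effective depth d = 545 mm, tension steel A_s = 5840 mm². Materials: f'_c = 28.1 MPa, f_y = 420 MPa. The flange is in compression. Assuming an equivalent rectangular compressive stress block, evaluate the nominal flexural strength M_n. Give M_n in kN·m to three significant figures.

Tension: T = A_s f_y = 5840 × 420 = 2452800 N.
Try a within the flange: a = T/(0.85 f'_c b_f) = 2452800/(0.85 × 28.1 × 860) = 119.41 mm.
a = 119.41 > h_f = 85 mm: the block extends into the web. Split into flange-overhang and web parts.
C_f = 0.85 f'_c (b_f − b_w) h_f = 0.85 × 28.1 × (860 − 340) × 85 = 1055717 N.
Remaining web compression depth: a_w = (T − C_f)/(0.85 f'_c b_w) = (2452800 − 1055717)/(0.85 × 28.1 × 340) = 172.04 mm.
M_n = C_f(d − h_f/2) + (T − C_f)(d − a_w/2) = 1055717 × (545 − 42.5) + 1397083 × (545 − 86.02) = 530.50 + 641.23 = 1171.73 × 10⁶ N·mm.
M_n = 1171.73 kN·m.

M_n ≈ 1170 kN·m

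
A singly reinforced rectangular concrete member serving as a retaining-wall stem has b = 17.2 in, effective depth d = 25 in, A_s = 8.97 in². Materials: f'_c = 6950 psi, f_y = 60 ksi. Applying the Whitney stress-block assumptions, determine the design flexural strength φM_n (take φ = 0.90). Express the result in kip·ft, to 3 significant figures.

φM_n ≈ 902 kip·ft

T = A_s f_y = 8.97 × 60 = 538.2 kips.
a = T/(0.85 f'_c b) = 538.2/(0.85 × 6.95 × 17.2) = 5.297 in.
M_n = T(d − a/2) = 538.2 × (25 − 2.6485) = 12029.6 kip·in = 12029.6/12 = 1002.47 kip·ft.
φM_n = 0.90 × 1002.47 = 902.22 kip·ft.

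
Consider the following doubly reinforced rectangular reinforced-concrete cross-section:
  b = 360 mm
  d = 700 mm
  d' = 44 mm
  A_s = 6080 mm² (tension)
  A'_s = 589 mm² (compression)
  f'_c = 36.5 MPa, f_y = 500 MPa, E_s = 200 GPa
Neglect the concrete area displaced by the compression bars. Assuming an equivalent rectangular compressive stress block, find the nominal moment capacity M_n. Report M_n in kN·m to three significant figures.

M_n ≈ 1780 kN·m

Assume both tension and compression steel yield.
Net tension couple steel: A_s − A'_s = 5491 mm².
a = (A_s − A'_s) f_y / (0.85 f'_c b) = 2745500/(0.85 × 36.5 × 360) = 245.81 mm.
c = a/β₁ = 245.81/0.789 = 311.55 mm; ε'_s = 0.003(c − d')/c = 0.0026 ≥ f_y/E_s = 0.0025, so compression steel does yield.
M_n = (A_s − A'_s) f_y (d − a/2) + A'_s f_y (d − d') = [2745500 × (700 − 122.905) + 294500 × (700 − 44)] × 10⁻⁶ = 1584.41 + 193.19 = 1777.60 kN·m.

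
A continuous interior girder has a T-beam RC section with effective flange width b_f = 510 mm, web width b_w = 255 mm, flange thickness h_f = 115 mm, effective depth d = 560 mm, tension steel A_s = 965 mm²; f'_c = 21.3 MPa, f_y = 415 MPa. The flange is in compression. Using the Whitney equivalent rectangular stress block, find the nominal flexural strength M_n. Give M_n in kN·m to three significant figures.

Tension: T = A_s f_y = 965 × 415 = 400475 N.
Try a within the flange: a = T/(0.85 f'_c b_f) = 400475/(0.85 × 21.3 × 510) = 43.37 mm.
Since a = 43.37 ≤ h_f = 115 mm, the stress block lies entirely in the flange; analyse as a rectangular beam of width b_f.
M_n = T(d − a/2) = 400475 × (560 − 21.685) = 215.58 × 10⁶ N·mm.
M_n = 215.58 kN·m.

M_n ≈ 216 kN·m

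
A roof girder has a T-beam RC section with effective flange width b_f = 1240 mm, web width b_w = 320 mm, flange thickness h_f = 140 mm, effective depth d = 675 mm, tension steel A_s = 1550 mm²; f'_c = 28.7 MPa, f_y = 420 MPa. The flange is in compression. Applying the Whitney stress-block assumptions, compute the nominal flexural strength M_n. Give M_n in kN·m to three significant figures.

Tension: T = A_s f_y = 1550 × 420 = 651000 N.
Try a within the flange: a = T/(0.85 f'_c b_f) = 651000/(0.85 × 28.7 × 1240) = 21.52 mm.
Since a = 21.52 ≤ h_f = 140 mm, the stress block lies entirely in the flange; analyse as a rectangular beam of width b_f.
M_n = T(d − a/2) = 651000 × (675 − 10.76) = 432.42 × 10⁶ N·mm.
M_n = 432.42 kN·m.

M_n ≈ 432 kN·m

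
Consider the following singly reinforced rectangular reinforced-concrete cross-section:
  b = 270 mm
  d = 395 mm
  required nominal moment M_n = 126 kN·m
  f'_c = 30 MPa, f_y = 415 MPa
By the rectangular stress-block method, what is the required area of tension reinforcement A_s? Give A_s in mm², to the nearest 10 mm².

A_s ≈ 820 mm²

With M_n = 0.85 f'_c a b (d − a/2), solve the quadratic for a:
a = d − √(d² − 2M_n/(0.85 f'_c b)) = 395 − √(395² − 2 × 126×10⁶/(0.85 × 30 × 270)) = 49.42 mm.
A_s = 0.85 f'_c a b / f_y = 0.85 × 30 × 49.42 × 270 / 415 = 819.9 mm².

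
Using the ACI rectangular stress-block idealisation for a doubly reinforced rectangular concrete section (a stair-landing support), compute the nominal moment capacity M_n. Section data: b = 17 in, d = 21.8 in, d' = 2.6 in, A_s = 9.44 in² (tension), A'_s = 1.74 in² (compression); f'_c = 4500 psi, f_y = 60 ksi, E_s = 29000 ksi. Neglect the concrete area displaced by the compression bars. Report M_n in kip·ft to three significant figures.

Assume both steels yield.
a = (A_s − A'_s) f_y/(0.85 f'_c b) = (9.44 − 1.74) × 60/(0.85 × 4.5 × 17) = 7.105 in.
c = a/β₁ = 7.105/0.825 = 8.612 in; ε'_s = 0.003(c − d')/c = 0.0021 ≥ ε_y = 0.0021, so the compression steel yields.
M_n = (A_s − A'_s) f_y (d − a/2) + A'_s f_y (d − d') = 462 × (21.8 − 3.5525) + 104.4 × (21.8 − 2.6) = 8430.3 + 2004.5 = 10434.8 kip·in = 10434.8/12 = 869.57 kip·ft.

M_n ≈ 870 kip·ft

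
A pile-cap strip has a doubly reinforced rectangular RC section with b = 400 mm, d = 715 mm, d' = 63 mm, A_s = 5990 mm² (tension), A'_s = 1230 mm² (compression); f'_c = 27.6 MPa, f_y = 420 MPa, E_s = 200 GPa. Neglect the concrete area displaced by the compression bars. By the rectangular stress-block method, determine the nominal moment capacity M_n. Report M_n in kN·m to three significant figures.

Assume both tension and compression steel yield.
Net tension couple steel: A_s − A'_s = 4760 mm².
a = (A_s − A'_s) f_y / (0.85 f'_c b) = 1999200/(0.85 × 27.6 × 400) = 213.04 mm.
c = a/β₁ = 213.04/0.85 = 250.64 mm; ε'_s = 0.003(c − d')/c = 0.0022 ≥ f_y/E_s = 0.0021, so compression steel does yield.
M_n = (A_s − A'_s) f_y (d − a/2) + A'_s f_y (d − d') = [1999200 × (715 − 106.52) + 516600 × (715 − 63)] × 10⁻⁶ = 1216.47 + 336.82 = 1553.29 kN·m.

M_n ≈ 1550 kN·m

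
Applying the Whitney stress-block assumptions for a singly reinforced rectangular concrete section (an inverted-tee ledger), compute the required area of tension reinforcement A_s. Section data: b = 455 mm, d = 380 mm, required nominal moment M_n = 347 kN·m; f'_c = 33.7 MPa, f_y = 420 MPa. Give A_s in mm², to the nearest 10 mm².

With M_n = 0.85 f'_c a b (d − a/2), solve the quadratic for a:
a = d − √(d² − 2M_n/(0.85 f'_c b)) = 380 − √(380² − 2 × 347×10⁶/(0.85 × 33.7 × 455)) = 78.09 mm.
A_s = 0.85 f'_c a b / f_y = 0.85 × 33.7 × 78.09 × 455 / 420 = 2423.3 mm².

A_s ≈ 2420 mm²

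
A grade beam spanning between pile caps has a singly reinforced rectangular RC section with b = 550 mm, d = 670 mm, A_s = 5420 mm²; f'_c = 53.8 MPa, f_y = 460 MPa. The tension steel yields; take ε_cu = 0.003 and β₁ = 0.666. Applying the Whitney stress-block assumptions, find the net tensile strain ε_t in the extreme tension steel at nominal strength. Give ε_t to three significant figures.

a = A_s f_y/(0.85 f'_c b) = 99.13 mm.
β₁ = 0.666, so c = a/β₁ = 99.13/0.666 = 148.84 mm.
From the linear strain diagram with ε_cu = 0.003: ε_t = 0.003 (d − c)/c = 0.003 × (670 − 148.84)/148.84 = 0.0105.
Since ε_t ≥ 0.005, the section is tension-controlled.

ε_t ≈ 0.0105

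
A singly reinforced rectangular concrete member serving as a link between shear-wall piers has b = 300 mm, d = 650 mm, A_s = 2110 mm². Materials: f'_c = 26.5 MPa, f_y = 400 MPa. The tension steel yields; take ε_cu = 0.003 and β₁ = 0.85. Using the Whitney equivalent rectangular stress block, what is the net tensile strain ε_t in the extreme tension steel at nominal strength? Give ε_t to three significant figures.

ε_t ≈ 0.0103

a = A_s f_y/(0.85 f'_c b) = 124.90 mm.
β₁ = 0.85, so c = a/β₁ = 124.90/0.85 = 146.94 mm.
From the linear strain diagram with ε_cu = 0.003: ε_t = 0.003 (d − c)/c = 0.003 × (650 − 146.94)/146.94 = 0.0103.
Since ε_t ≥ 0.005, the section is tension-controlled.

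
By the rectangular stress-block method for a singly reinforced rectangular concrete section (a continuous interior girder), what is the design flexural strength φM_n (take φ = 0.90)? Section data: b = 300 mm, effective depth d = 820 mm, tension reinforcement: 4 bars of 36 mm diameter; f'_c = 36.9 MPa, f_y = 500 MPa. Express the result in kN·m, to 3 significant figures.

φM_n ≈ 1300 kN·m

A_s = 4 × 1018 = 4072 mm².
T = A_s f_y = 4072 × 500 = 2036000 N = 2036 kN.
From C = T: a = T/(0.85 f'_c b) = 2036000/(0.85 × 36.9 × 300) = 216.38 mm.
M_n = T(d − a/2) = 2036 kN × (820 − 108.19) mm = 1449.25 kN·m.
φM_n = 0.90 × 1449.25 = 1304.33 kN·m.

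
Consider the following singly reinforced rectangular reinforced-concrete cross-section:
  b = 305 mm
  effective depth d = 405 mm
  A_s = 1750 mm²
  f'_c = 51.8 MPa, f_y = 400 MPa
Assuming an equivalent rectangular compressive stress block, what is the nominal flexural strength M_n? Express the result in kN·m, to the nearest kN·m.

T = A_s f_y = 1750 × 400 = 700000 N = 700 kN.
From C = T: a = T/(0.85 f'_c b) = 700000/(0.85 × 51.8 × 305) = 52.13 mm.
M_n = T(d − a/2) = 700 kN × (405 − 26.065) mm = 265.25 kN·m.

M_n ≈ 265 kN·m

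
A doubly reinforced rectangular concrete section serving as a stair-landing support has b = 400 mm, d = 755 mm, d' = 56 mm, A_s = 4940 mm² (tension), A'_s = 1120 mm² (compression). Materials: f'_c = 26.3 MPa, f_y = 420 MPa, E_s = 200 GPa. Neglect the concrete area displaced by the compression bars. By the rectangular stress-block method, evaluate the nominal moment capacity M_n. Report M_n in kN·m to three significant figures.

Assume both tension and compression steel yield.
Net tension couple steel: A_s − A'_s = 3820 mm².
a = (A_s − A'_s) f_y / (0.85 f'_c b) = 1604400/(0.85 × 26.3 × 400) = 179.42 mm.
c = a/β₁ = 179.42/0.85 = 211.08 mm; ε'_s = 0.003(c − d')/c = 0.0022 ≥ f_y/E_s = 0.0021, so compression steel does yield.
M_n = (A_s − A'_s) f_y (d − a/2) + A'_s f_y (d − d') = [1604400 × (755 − 89.71) + 470400 × (755 − 56)] × 10⁻⁶ = 1067.39 + 328.81 = 1396.20 kN·m.

M_n ≈ 1400 kN·m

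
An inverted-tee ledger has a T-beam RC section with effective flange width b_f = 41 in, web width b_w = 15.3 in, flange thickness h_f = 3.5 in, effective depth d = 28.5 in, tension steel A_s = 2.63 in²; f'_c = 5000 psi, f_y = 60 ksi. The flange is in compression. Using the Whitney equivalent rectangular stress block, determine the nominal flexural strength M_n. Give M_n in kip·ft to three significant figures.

M_n ≈ 369 kip·ft

Tension: T = A_s f_y = 2.63 × 60 = 157.8 kips.
Try a within the flange: a = T/(0.85 f'_c b_f) = 157.8/(0.85 × 5 × 41) = 0.906 in.
Since a = 0.906 ≤ h_f = 3.5 in, the stress block lies entirely in the flange; analyse as a rectangular beam of width b_f.
M_n = T(d − a/2) = 157.8 × (28.5 − 0.453) = 4425.8 kip·in.
M_n = 4425.8/12 = 368.82 kip·ft.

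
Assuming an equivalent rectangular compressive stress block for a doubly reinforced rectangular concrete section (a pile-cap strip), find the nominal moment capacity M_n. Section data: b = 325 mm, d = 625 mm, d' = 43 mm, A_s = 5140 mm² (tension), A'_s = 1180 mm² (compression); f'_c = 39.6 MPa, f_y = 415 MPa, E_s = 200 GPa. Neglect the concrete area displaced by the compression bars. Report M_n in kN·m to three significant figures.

Assume both tension and compression steel yield.
Net tension couple steel: A_s − A'_s = 3960 mm².
a = (A_s − A'_s) f_y / (0.85 f'_c b) = 1643400/(0.85 × 39.6 × 325) = 150.23 mm.
c = a/β₁ = 150.23/0.767 = 195.87 mm; ε'_s = 0.003(c − d')/c = 0.0023 ≥ f_y/E_s = 0.0021, so compression steel does yield.
M_n = (A_s − A'_s) f_y (d − a/2) + A'_s f_y (d − d') = [1643400 × (625 − 75.115) + 489700 × (625 − 43)] × 10⁻⁶ = 903.68 + 285.01 = 1188.69 kN·m.

M_n ≈ 1190 kN·m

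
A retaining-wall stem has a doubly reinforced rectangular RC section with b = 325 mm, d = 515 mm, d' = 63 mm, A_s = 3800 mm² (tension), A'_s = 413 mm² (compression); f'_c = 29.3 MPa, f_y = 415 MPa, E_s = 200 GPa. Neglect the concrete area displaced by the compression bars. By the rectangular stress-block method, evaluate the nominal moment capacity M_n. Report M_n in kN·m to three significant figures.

Assume both tension and compression steel yield.
Net tension couple steel: A_s − A'_s = 3387 mm².
a = (A_s − A'_s) f_y / (0.85 f'_c b) = 1405605/(0.85 × 29.3 × 325) = 173.66 mm.
c = a/β₁ = 173.66/0.841 = 206.49 mm; ε'_s = 0.003(c − d')/c = 0.0021 ≥ f_y/E_s = 0.0021, so compression steel does yield.
M_n = (A_s − A'_s) f_y (d − a/2) + A'_s f_y (d − d') = [1405605 × (515 − 86.83) + 171395 × (515 − 63)] × 10⁻⁶ = 601.84 + 77.47 = 679.31 kN·m.

M_n ≈ 679 kN·m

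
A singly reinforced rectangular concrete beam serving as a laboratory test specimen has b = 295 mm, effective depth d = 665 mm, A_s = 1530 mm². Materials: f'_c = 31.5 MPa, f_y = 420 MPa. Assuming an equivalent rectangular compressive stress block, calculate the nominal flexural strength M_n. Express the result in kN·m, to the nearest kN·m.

M_n ≈ 401 kN·m

T = A_s f_y = 1530 × 420 = 642600 N = 642.6 kN.
From C = T: a = T/(0.85 f'_c b) = 642600/(0.85 × 31.5 × 295) = 81.36 mm.
M_n = T(d − a/2) = 642.6 kN × (665 − 40.68) mm = 401.19 kN·m.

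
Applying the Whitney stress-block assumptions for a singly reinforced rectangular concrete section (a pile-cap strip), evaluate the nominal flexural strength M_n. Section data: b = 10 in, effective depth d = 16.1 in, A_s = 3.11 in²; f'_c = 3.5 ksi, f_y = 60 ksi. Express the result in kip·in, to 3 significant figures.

M_n ≈ 2420 kip·in

T = A_s f_y = 3.11 × 60 = 186.6 kips.
a = T/(0.85 f'_c b) = 186.6/(0.85 × 3.5 × 10) = 6.272 in.
M_n = T(d − a/2) = 186.6 × (16.1 − 3.136) = 2419.1 kip·in.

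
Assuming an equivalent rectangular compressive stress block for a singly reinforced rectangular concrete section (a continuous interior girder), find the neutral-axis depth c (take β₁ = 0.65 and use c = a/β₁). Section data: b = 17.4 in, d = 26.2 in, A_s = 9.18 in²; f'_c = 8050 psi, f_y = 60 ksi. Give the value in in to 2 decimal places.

c ≈ 7.12 in

T = A_s f_y = 9.18 × 60 = 550.8 kips.
a = T/(0.85 f'_c b) = 550.8/(0.85 × 8.05 × 17.4) = 4.6263 in.
With β₁ = 0.65, c = a/β₁ = 4.6263/0.65 = 7.12 in.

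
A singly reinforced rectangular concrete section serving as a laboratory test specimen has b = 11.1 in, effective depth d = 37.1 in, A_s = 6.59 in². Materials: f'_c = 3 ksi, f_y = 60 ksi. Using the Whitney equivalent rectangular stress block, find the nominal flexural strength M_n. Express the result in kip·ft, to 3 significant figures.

M_n ≈ 992 kip·ft

T = A_s f_y = 6.59 × 60 = 395.4 kips.
a = T/(0.85 f'_c b) = 395.4/(0.85 × 3 × 11.1) = 13.969 in.
M_n = T(d − a/2) = 395.4 × (37.1 − 6.9845) = 11907.7 kip·in = 11907.7/12 = 992.31 kip·ft.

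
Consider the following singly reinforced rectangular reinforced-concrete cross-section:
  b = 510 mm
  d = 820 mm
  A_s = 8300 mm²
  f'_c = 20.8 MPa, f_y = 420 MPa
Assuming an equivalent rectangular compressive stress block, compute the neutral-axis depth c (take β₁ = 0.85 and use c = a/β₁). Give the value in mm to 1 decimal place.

c ≈ 454.8 mm

T = A_s f_y = 8300 × 420 = 3486000 N = 3486 kN.
Setting C = 0.85 f'_c a b equal to T: a = 3486000/(0.85 × 20.8 × 510) = 386.612 mm.
With β₁ = 0.85, c = a/β₁ = 386.612/0.85 = 454.8 mm.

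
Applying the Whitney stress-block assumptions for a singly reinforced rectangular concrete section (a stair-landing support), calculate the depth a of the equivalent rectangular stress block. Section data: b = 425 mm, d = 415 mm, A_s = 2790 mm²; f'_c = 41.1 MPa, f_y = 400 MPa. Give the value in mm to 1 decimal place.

a ≈ 75.2 mm

T = A_s f_y = 2790 × 400 = 1116000 N = 1116 kN.
Setting C = 0.85 f'_c a b equal to T: a = 1116000/(0.85 × 41.1 × 425) = 75.2 mm.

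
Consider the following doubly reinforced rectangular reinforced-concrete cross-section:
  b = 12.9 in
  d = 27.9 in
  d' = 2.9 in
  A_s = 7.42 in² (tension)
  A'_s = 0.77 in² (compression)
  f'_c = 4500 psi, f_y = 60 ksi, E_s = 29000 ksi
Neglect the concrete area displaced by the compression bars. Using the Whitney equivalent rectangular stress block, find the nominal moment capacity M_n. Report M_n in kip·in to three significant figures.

Assume both steels yield.
a = (A_s − A'_s) f_y/(0.85 f'_c b) = (7.42 − 0.77) × 60/(0.85 × 4.5 × 12.9) = 8.086 in.
c = a/β₁ = 8.086/0.825 = 9.801 in; ε'_s = 0.003(c − d')/c = 0.0021 ≥ ε_y = 0.0021, so the compression steel yields.
M_n = (A_s − A'_s) f_y (d − a/2) + A'_s f_y (d − d') = 399 × (27.9 − 4.043) + 46.2 × (27.9 − 2.9) = 9518.9 + 1155.0 = 10673.9 kip·in.

M_n ≈ 10700 kip·in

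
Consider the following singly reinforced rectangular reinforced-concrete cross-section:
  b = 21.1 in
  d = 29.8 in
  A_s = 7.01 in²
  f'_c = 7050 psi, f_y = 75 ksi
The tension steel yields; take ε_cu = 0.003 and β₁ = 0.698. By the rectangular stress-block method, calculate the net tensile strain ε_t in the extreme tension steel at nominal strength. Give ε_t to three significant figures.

a = A_s f_y/(0.85 f'_c b) = 4.158 in.
β₁ = 0.698, so c = a/β₁ = 4.158/0.698 = 5.957 in.
From the linear strain diagram with ε_cu = 0.003: ε_t = 0.003 (d − c)/c = 0.003 × (29.8 − 5.957)/5.957 = 0.0120.
Since ε_t ≥ 0.005, the section is tension-controlled.

ε_t ≈ 0.0120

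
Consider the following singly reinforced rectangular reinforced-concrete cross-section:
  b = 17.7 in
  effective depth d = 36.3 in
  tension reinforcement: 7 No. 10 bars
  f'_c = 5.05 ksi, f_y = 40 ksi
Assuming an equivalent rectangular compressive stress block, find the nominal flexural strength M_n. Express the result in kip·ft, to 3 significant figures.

M_n ≈ 1010 kip·ft

A_s = 7 × 1.27 = 8.89 in².
T = A_s f_y = 8.89 × 40 = 355.6 kips.
a = T/(0.85 f'_c b) = 355.6/(0.85 × 5.05 × 17.7) = 4.680 in.
M_n = T(d − a/2) = 355.6 × (36.3 − 2.34) = 12076.2 kip·in = 12076.2/12 = 1006.35 kip·ft.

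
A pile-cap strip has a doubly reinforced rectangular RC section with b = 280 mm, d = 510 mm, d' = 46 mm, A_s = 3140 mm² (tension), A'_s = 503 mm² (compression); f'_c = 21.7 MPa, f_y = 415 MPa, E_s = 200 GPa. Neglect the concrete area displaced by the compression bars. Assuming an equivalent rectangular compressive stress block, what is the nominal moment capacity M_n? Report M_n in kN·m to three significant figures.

M_n ≈ 539 kN·m

Assume both tension and compression steel yield.
Net tension couple steel: A_s − A'_s = 2637 mm².
a = (A_s − A'_s) f_y / (0.85 f'_c b) = 1094355/(0.85 × 21.7 × 280) = 211.90 mm.
c = a/β₁ = 211.90/0.85 = 249.29 mm; ε'_s = 0.003(c − d')/c = 0.0024 ≥ f_y/E_s = 0.0021, so compression steel does yield.
M_n = (A_s − A'_s) f_y (d − a/2) + A'_s f_y (d − d') = [1094355 × (510 − 105.95) + 208745 × (510 − 46)] × 10⁻⁶ = 442.17 + 96.86 = 539.03 kN·m.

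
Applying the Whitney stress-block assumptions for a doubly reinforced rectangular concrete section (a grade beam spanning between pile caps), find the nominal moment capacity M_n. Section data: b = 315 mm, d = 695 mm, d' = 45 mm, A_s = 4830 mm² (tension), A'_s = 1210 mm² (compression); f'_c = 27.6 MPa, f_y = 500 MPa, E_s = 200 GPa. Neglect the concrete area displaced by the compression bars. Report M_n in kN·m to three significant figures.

M_n ≈ 1430 kN·m

Assume both tension and compression steel yield.
Net tension couple steel: A_s − A'_s = 3620 mm².
a = (A_s − A'_s) f_y / (0.85 f'_c b) = 1810000/(0.85 × 27.6 × 315) = 244.93 mm.
c = a/β₁ = 244.93/0.85 = 288.15 mm; ε'_s = 0.003(c − d')/c = 0.0025 ≥ f_y/E_s = 0.0025, so compression steel does yield.
M_n = (A_s − A'_s) f_y (d − a/2) + A'_s f_y (d − d') = [1810000 × (695 − 122.465) + 605000 × (695 − 45)] × 10⁻⁶ = 1036.29 + 393.25 = 1429.54 kN·m.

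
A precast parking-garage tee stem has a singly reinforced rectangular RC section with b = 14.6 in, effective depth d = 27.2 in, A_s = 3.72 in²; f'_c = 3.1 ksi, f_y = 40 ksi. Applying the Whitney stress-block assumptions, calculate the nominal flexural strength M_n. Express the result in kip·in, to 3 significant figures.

M_n ≈ 3760 kip·in

T = A_s f_y = 3.72 × 40 = 148.8 kips.
a = T/(0.85 f'_c b) = 148.8/(0.85 × 3.1 × 14.6) = 3.868 in.
M_n = T(d − a/2) = 148.8 × (27.2 − 1.934) = 3759.6 kip·in.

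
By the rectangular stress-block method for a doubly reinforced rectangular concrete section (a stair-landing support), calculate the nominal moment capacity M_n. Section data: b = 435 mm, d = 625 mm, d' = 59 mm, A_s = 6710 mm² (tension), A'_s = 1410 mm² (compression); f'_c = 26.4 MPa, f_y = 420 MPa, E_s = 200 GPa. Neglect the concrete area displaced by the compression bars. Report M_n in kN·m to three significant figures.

M_n ≈ 1470 kN·m

Assume both tension and compression steel yield.
Net tension couple steel: A_s − A'_s = 5300 mm².
a = (A_s − A'_s) f_y / (0.85 f'_c b) = 2226000/(0.85 × 26.4 × 435) = 228.04 mm.
c = a/β₁ = 228.04/0.85 = 268.28 mm; ε'_s = 0.003(c − d')/c = 0.0023 ≥ f_y/E_s = 0.0021, so compression steel does yield.
M_n = (A_s − A'_s) f_y (d − a/2) + A'_s f_y (d − d') = [2226000 × (625 − 114.02) + 592200 × (625 − 59)] × 10⁻⁶ = 1137.44 + 335.19 = 1472.63 kN·m.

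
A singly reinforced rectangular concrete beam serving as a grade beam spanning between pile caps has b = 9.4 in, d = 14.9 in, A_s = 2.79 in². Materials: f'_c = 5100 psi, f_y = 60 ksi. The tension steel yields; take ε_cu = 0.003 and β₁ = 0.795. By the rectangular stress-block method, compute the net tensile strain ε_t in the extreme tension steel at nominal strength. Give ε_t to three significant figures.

a = A_s f_y/(0.85 f'_c b) = 4.108 in.
β₁ = 0.795, so c = a/β₁ = 4.108/0.795 = 5.167 in.
From the linear strain diagram with ε_cu = 0.003: ε_t = 0.003 (d − c)/c = 0.003 × (14.9 − 5.167)/5.167 = 0.00565.
Since ε_t ≥ 0.005, the section is tension-controlled.

ε_t ≈ 0.00565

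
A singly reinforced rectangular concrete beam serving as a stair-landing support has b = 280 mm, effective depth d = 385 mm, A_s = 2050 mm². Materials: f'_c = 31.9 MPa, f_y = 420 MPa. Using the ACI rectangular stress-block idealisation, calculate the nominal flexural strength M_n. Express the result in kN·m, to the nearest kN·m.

M_n ≈ 283 kN·m

T = A_s f_y = 2050 × 420 = 861000 N = 861 kN.
From C = T: a = T/(0.85 f'_c b) = 861000/(0.85 × 31.9 × 280) = 113.41 mm.
M_n = T(d − a/2) = 861 kN × (385 − 56.705) mm = 282.66 kN·m.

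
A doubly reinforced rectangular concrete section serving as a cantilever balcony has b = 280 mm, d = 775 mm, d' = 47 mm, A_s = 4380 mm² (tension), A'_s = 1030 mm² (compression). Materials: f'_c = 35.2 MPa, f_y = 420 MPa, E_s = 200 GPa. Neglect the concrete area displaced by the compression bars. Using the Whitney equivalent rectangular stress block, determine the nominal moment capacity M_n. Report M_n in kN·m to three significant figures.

Assume both tension and compression steel yield.
Net tension couple steel: A_s − A'_s = 3350 mm².
a = (A_s − A'_s) f_y / (0.85 f'_c b) = 1407000/(0.85 × 35.2 × 280) = 167.95 mm.
c = a/β₁ = 167.95/0.799 = 210.20 mm; ε'_s = 0.003(c − d')/c = 0.0023 ≥ f_y/E_s = 0.0021, so compression steel does yield.
M_n = (A_s − A'_s) f_y (d − a/2) + A'_s f_y (d − d') = [1407000 × (775 − 83.975) + 432600 × (775 − 47)] × 10⁻⁶ = 972.27 + 314.93 = 1287.20 kN·m.

M_n ≈ 1290 kN·m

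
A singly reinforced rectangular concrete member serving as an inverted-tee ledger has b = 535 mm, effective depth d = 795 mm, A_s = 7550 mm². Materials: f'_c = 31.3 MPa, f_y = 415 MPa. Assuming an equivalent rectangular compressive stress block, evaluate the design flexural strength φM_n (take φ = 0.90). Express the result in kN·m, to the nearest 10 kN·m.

T = A_s f_y = 7550 × 415 = 3133250 N = 3133.25 kN.
From C = T: a = T/(0.85 f'_c b) = 3133250/(0.85 × 31.3 × 535) = 220.13 mm.
M_n = T(d − a/2) = 3133.25 kN × (795 − 110.065) mm = 2146.07 kN·m.
φM_n = 0.90 × 2146.07 = 1931.46 kN·m.

φM_n ≈ 1930 kN·m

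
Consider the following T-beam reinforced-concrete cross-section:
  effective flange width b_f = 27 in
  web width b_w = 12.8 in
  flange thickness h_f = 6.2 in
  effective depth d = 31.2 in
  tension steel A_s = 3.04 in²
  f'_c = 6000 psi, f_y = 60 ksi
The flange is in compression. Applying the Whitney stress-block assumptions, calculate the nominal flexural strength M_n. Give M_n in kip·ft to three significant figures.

Tension: T = A_s f_y = 3.04 × 60 = 182.4 kips.
Try a within the flange: a = T/(0.85 f'_c b_f) = 182.4/(0.85 × 6 × 27) = 1.325 in.
Since a = 1.325 ≤ h_f = 6.2 in, the stress block lies entirely in the flange; analyse as a rectangular beam of width b_f.
M_n = T(d − a/2) = 182.4 × (31.2 − 0.6625) = 5570.0 kip·in.
M_n = 5570.0/12 = 464.17 kip·ft.

M_n ≈ 464 kip·ft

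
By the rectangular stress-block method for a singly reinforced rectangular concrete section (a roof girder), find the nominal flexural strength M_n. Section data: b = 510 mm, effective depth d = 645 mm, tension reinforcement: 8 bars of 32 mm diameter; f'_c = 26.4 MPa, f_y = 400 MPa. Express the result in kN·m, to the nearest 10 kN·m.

A_s = 8 × 804 = 6432 mm².
T = A_s f_y = 6432 × 400 = 2572800 N = 2572.8 kN.
From C = T: a = T/(0.85 f'_c b) = 2572800/(0.85 × 26.4 × 510) = 224.81 mm.
M_n = T(d − a/2) = 2572.8 kN × (645 − 112.405) mm = 1370.26 kN·m.

M_n ≈ 1370 kN·m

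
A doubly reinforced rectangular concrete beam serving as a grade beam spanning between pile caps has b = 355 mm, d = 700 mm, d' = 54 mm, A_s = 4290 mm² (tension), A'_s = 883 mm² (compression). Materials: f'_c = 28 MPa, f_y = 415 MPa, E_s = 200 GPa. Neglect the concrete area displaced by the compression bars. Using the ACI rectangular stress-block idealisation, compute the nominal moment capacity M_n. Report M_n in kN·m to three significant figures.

M_n ≈ 1110 kN·m

Assume both tension and compression steel yield.
Net tension couple steel: A_s − A'_s = 3407 mm².
a = (A_s − A'_s) f_y / (0.85 f'_c b) = 1413905/(0.85 × 28 × 355) = 167.35 mm.
c = a/β₁ = 167.35/0.85 = 196.88 mm; ε'_s = 0.003(c − d')/c = 0.0022 ≥ f_y/E_s = 0.0021, so compression steel does yield.
M_n = (A_s − A'_s) f_y (d − a/2) + A'_s f_y (d − d') = [1413905 × (700 − 83.675) + 366445 × (700 − 54)] × 10⁻⁶ = 871.42 + 236.72 = 1108.14 kN·m.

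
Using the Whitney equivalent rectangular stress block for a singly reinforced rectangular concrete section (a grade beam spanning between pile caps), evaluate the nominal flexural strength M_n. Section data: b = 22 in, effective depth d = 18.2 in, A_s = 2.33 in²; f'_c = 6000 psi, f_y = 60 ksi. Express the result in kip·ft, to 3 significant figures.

T = A_s f_y = 2.33 × 60 = 139.8 kips.
a = T/(0.85 f'_c b) = 139.8/(0.85 × 6 × 22) = 1.246 in.
M_n = T(d − a/2) = 139.8 × (18.2 − 0.623) = 2457.3 kip·in = 2457.3/12 = 204.78 kip·ft.

M_n ≈ 205 kip·ft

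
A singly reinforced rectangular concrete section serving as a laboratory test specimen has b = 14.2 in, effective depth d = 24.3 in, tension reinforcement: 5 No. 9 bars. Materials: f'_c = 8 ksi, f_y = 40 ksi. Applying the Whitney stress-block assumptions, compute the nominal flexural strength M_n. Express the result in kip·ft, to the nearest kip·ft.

A_s = 5 × 1 = 5 in².
T = A_s f_y = 5 × 40 = 200 kips.
a = T/(0.85 f'_c b) = 200/(0.85 × 8 × 14.2) = 2.071 in.
M_n = T(d − a/2) = 200 × (24.3 − 1.0355) = 4652.9 kip·in = 4652.9/12 = 387.74 kip·ft.

M_n ≈ 388 kip·ft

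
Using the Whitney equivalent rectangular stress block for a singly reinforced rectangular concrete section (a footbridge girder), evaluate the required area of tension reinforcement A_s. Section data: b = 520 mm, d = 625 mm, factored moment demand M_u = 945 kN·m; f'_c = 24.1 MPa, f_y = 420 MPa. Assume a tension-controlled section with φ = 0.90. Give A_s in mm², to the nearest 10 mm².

M_n = M_u/φ = 945/0.90 = 1050 kN·m.
With M_n = 0.85 f'_c a b (d − a/2), solve the quadratic for a:
a = d − √(d² − 2M_n/(0.85 f'_c b)) = 625 − √(625² − 2 × 1050×10⁶/(0.85 × 24.1 × 520)) = 185.13 mm.
A_s = 0.85 f'_c a b / f_y = 0.85 × 24.1 × 185.13 × 520 / 420 = 4695.3 mm².

A_s ≈ 4700 mm²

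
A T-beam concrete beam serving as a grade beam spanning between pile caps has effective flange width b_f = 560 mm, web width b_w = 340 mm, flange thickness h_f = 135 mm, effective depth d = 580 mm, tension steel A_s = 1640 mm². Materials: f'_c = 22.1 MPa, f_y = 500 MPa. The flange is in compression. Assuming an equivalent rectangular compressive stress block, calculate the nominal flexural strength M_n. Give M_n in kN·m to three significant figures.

M_n ≈ 444 kN·m

Tension: T = A_s f_y = 1640 × 500 = 820000 N.
Try a within the flange: a = T/(0.85 f'_c b_f) = 820000/(0.85 × 22.1 × 560) = 77.95 mm.
Since a = 77.95 ≤ h_f = 135 mm, the stress block lies entirely in the flange; analyse as a rectangular beam of width b_f.
M_n = T(d − a/2) = 820000 × (580 − 38.975) = 443.64 × 10⁶ N·mm.
M_n = 443.64 kN·m.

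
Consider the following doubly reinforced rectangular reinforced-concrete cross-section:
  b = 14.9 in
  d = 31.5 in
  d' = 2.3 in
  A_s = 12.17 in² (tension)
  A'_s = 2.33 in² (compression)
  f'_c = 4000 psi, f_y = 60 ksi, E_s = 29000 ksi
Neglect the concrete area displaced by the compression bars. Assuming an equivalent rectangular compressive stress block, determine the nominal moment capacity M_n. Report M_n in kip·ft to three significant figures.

M_n ≈ 1600 kip·ft

Assume both steels yield.
a = (A_s − A'_s) f_y/(0.85 f'_c b) = (12.17 − 2.33) × 60/(0.85 × 4 × 14.9) = 11.654 in.
c = a/β₁ = 11.654/0.85 = 13.711 in; ε'_s = 0.003(c − d')/c = 0.0025 ≥ ε_y = 0.0021, so the compression steel yields.
M_n = (A_s − A'_s) f_y (d − a/2) + A'_s f_y (d − d') = 590.4 × (31.5 − 5.827) + 139.8 × (31.5 − 2.3) = 15157.3 + 4082.2 = 19239.5 kip·in = 19239.5/12 = 1603.29 kip·ft.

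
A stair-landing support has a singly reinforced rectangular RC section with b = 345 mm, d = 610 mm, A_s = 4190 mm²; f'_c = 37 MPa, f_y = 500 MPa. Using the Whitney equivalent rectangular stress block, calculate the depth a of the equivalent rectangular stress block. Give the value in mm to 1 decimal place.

a ≈ 193.1 mm

T = A_s f_y = 4190 × 500 = 2095000 N = 2095 kN.
Setting C = 0.85 f'_c a b equal to T: a = 2095000/(0.85 × 37 × 345) = 193.1 mm.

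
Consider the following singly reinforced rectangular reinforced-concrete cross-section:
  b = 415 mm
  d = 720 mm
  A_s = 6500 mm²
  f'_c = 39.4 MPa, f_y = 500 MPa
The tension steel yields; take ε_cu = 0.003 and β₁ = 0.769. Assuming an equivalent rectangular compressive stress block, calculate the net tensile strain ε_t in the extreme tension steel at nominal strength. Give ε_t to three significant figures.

ε_t ≈ 0.00410

a = A_s f_y/(0.85 f'_c b) = 233.84 mm.
β₁ = 0.769, so c = a/β₁ = 233.84/0.769 = 304.08 mm.
From the linear strain diagram with ε_cu = 0.003: ε_t = 0.003 (d − c)/c = 0.003 × (720 − 304.08)/304.08 = 0.00410.
ε_t is between 0.004 and 0.005 — transition zone.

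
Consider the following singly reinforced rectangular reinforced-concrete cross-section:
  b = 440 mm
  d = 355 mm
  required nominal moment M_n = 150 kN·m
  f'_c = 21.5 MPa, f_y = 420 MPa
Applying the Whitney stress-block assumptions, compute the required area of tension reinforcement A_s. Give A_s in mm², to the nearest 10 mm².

A_s ≈ 1090 mm²

With M_n = 0.85 f'_c a b (d − a/2), solve the quadratic for a:
a = d − √(d² − 2M_n/(0.85 f'_c b)) = 355 − √(355² − 2 × 150×10⁶/(0.85 × 21.5 × 440)) = 57.15 mm.
A_s = 0.85 f'_c a b / f_y = 0.85 × 21.5 × 57.15 × 440 / 420 = 1094.2 mm².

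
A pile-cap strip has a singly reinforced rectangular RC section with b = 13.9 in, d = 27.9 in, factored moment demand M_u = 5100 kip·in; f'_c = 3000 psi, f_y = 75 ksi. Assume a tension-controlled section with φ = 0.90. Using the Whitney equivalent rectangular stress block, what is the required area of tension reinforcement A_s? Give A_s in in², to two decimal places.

M_n = M_u/φ = 5100/0.90 = 5666.67 kip·in.
From M_n = 0.85 f'_c a b (d − a/2):
a = d − √(d² − 2M_n/(0.85 f'_c b)) = 27.9 − √(27.9² − 2 × 5666.67/(0.85 × 3 × 13.9)) = 6.484 in.
A_s = 0.85 f'_c a b / f_y = 0.85 × 3 × 6.484 × 13.9 / 75 = 3.064 in².

A_s ≈ 3.06 in²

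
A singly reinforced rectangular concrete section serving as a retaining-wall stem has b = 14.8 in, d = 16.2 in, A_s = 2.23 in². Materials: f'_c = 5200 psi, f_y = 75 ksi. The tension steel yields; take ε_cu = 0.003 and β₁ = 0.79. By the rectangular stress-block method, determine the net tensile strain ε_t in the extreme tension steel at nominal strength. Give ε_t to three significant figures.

a = A_s f_y/(0.85 f'_c b) = 2.557 in.
β₁ = 0.79, so c = a/β₁ = 2.557/0.79 = 3.237 in.
From the linear strain diagram with ε_cu = 0.003: ε_t = 0.003 (d − c)/c = 0.003 × (16.2 − 3.237)/3.237 = 0.0120.
Since ε_t ≥ 0.005, the section is tension-controlled.

ε_t ≈ 0.0120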